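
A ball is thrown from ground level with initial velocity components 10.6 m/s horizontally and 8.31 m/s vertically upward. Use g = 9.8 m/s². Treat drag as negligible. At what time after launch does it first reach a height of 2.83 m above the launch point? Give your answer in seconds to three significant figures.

Require v_y0 t − ½ g t² = 2.83, i.e. 4.900 t² − 8.310 t + 2.83 = 0.
t = [8.310 ± √(8.310² − 2·9.80·2.83)] / 9.80 = (8.310 ± 3.686) / 9.80, so t = 0.4718 s or t = 1.224 s.
The first (ascending) time is 0.4718 s.

0.472 s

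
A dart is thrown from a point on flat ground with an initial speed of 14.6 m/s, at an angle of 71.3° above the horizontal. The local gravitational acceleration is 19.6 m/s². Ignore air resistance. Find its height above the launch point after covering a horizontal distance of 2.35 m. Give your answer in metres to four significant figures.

4.473 m

vₓ = 14.60 cos 71.3° = 4.681 m/s; v_y0 = 14.60 sin 71.3° = 13.83 m/s.
x = vₓ t ⇒ t = 2.35/4.681 = 0.5020 s.
Height: y = v_y0 t − ½ g t² = 13.83 × 0.5020 − 9.800 × 0.5020² = 6.943 − 2.470 = 4.473 m.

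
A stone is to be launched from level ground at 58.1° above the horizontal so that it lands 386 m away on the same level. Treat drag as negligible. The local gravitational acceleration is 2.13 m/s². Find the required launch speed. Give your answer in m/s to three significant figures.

30.3 m/s

On level ground R = v₀² sin 2θ / g ⇒ v₀ = √(gR / sin 2θ).
v₀ = √(2.13 × 386 / sin 116.2°) = √(822.2 / 0.8973) = √916.32 = 30.27 m/s.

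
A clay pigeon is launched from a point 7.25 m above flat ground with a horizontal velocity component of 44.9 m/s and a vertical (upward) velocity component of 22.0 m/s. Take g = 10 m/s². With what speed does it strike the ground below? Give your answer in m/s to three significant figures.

51.4 m/s

The projectile lands when y = 7.25 + (22.00) t − ½·10.0·t² = 0. Positive root: t = (22.00 + √(22.00² + 2·10.0·7.25)) / 10.0 = (22.00 + 25.08) / 10.0 = 4.708 s.
Vertical velocity at impact: v_y = v_y0 − g t = 22.00 − 10.0 × 4.708 = −25.08 m/s.
Speed: |v| = √(vₓ² + v_y²) = √(44.90² + 25.08²) = 51.43 m/s.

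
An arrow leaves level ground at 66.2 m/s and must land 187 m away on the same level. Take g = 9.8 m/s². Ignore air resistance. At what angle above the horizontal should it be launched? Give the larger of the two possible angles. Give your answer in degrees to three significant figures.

Level-ground range R = v₀² sin(2θ)/g ⇒ sin(2θ) = gR/v₀² = 9.80 × 187 / 66.2² = 0.4182.
2θ = 24.72° or 180° − 24.72° = 155.3°, so θ = 12.36° or 77.64°.
The larger angle is 77.64°.

77.6°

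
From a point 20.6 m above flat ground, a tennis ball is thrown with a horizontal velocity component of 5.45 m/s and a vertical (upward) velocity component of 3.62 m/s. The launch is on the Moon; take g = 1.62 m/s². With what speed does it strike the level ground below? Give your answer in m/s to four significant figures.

The projectile lands when y = 20.6 + (3.620) t − ½·1.62·t² = 0. Positive root: t = (3.620 + √(3.620² + 2·1.62·20.6)) / 1.62 = (3.620 + 8.936) / 1.62 = 7.750 s.
Vertical velocity at impact: v_y = v_y0 − g t = 3.620 − 1.62 × 7.750 = −8.936 m/s.
Speed: |v| = √(vₓ² + v_y²) = √(5.450² + 8.936²) = 10.47 m/s.

10.47 m/s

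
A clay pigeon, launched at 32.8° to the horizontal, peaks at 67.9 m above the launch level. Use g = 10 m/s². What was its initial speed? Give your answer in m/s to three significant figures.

At the peak v_y = 0, so v_y0 = √(2gH) = √(2 × 10.0 × 67.9) = 36.85 m/s.
v_y0 = v₀ sin θ ⇒ v₀ = 36.85 / sin 32.8° = 68.03 m/s.

68.0 m/s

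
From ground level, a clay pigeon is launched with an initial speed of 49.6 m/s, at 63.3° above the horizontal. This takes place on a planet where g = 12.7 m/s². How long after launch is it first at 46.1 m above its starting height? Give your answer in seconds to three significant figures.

1.27 s

Horizontal component vₓ = 49.60 cos 63.3° = 22.29 m/s; vertical v_y0 = 49.60 sin 63.3° = 44.31 m/s.
Height y(t) = 44.31 t − 6.350 t² = 46.1 gives 6.350 t² − 44.31 t + 46.1 = 0.
Quadratic formula: t = (44.31 ± √792.54) / 12.7 = (44.31 ± 28.15) / 12.7 → t = 1.272 s or 5.706 s.
The first (ascending) time is 1.272 s.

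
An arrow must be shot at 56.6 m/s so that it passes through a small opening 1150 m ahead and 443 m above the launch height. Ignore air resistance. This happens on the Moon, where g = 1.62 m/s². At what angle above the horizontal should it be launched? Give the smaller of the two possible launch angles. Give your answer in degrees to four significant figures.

Trajectory: y = x tanθ − g x² (1 + tan²θ)/(2v₀²). With x = 1150, y = 443, v₀ = 56.6, g = 1.62:
334.4 tan²θ − 1150 tanθ + (777.4) = 0.
tanθ = [1150 ± √(1150² − 4 × 334.4 × (777.4))] / (2 × 334.4) = (1150 ± 531.7) / 668.8, giving tanθ = 0.9245 or 2.515.
θ = 42.75° or 68.31°; the smaller is 42.75°.

42.75°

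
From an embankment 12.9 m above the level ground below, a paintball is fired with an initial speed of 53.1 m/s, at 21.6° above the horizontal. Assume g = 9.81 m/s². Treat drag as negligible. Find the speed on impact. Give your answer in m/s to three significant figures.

55.4 m/s

Resolve: vₓ = 53.10 cos 21.6° = 49.37 m/s and v_y0 = 53.10 sin 21.6° = 19.55 m/s.
With up positive and y = 0 at the ground: y(t) = 12.9 + (19.55) t − 4.905 t². Setting y = 0 and taking the positive root: t = [19.55 + √(19.55² + 2·9.81·12.9)] / 9.81 = (19.55 + 25.20) / 9.81 = 4.562 s.
Vertical velocity at impact: v_y = v_y0 − g t = 19.55 − 9.81 × 4.562 = −25.20 m/s.
Speed: |v| = √(vₓ² + v_y²) = √(49.37² + 25.20²) = 55.43 m/s.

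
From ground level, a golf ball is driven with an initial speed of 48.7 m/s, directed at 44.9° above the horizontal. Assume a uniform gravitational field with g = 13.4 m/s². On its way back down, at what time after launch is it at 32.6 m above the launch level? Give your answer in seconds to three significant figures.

vₓ = 48.70 cos 44.9° = 34.50 m/s; v_y0 = 48.70 sin 44.9° = 34.38 m/s.
Height y(t) = 34.38 t − 6.700 t² = 32.6 gives 6.700 t² − 34.38 t + 32.6 = 0.
t = [34.38 ± √(34.38² − 2·13.4·32.6)] / 13.4 = (34.38 ± 17.55) / 13.4, so t = 1.256 s or t = 3.875 s.
The descending-branch root is 3.875 s.

3.88 s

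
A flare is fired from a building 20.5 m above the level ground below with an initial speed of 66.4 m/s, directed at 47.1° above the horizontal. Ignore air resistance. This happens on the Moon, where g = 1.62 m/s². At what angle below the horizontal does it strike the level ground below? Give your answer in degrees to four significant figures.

Components: vₓ = 66.40 cos 47.1° = 45.20 m/s, v_y0 = 66.40 sin 47.1° = 48.64 m/s.
With up positive and y = 0 at the ground: y(t) = 20.5 + (48.64) t − 0.8100 t². Setting y = 0 and taking the positive root: t = [48.64 + √(48.64² + 2·1.62·20.5)] / 1.62 = (48.64 + 49.32) / 1.62 = 60.47 s.
At impact: v_y = v_y0 − g t = −49.32 m/s; vₓ = 45.20 m/s.
Angle below horizontal: arctan(|v_y|/vₓ) = arctan(49.32/45.20) = 47.50°.

47.50°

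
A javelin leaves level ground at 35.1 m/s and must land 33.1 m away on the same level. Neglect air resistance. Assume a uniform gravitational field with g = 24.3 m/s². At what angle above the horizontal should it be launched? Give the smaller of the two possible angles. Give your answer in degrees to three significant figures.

20.4°

R = v₀² sin 2θ / g gives sin 2θ = gR/v₀² = 24.3·33.1/35.1² = 0.6529.
2θ = 40.76° or 180° − 40.76° = 139.2°, so θ = 20.38° or 69.62°.
The smaller angle is 20.38°.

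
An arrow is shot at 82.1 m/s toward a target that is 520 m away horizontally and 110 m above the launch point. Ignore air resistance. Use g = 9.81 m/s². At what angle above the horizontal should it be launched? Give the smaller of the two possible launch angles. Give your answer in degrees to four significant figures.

Trajectory: y = x tanθ − g x² (1 + tan²θ)/(2v₀²). With x = 520, y = 110, v₀ = 82.1, g = 9.81:
196.8 tan²θ − 520 tanθ + (306.8) = 0.
tanθ = [520 ± √(520² − 4 × 196.8 × (306.8))] / (2 × 196.8) = (520 ± 170.1) / 393.5, giving tanθ = 0.8890 or 1.754.
θ = 41.64° or 60.31°; the smaller is 41.64°.

41.64°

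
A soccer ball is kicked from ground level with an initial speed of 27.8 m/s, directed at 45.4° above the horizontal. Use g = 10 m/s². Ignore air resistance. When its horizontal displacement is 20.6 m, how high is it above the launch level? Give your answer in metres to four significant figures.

15.32 m

vₓ = 27.80 cos 45.4° = 19.52 m/s; v_y0 = 27.80 sin 45.4° = 19.79 m/s.
At x = 20.6 m, t = x/vₓ = 20.6/19.52 = 1.055 s.
Height: y = v_y0 t − ½ g t² = 19.79 × 1.055 − 5.000 × 1.055² = 20.89 − 5.569 = 15.32 m.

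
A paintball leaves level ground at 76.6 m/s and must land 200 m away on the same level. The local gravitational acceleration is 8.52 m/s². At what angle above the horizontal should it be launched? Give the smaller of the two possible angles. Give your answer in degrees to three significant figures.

8.44°

Level-ground range R = v₀² sin(2θ)/g ⇒ sin(2θ) = gR/v₀² = 8.52 × 200 / 76.6² = 0.2904.
2θ = 16.88° or 180° − 16.88° = 163.1°, so θ = 8.441° or 81.56°.
The smaller angle is 8.441°.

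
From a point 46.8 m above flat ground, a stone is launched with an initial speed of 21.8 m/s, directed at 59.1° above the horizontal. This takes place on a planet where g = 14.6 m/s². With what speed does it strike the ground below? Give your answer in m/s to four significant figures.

42.92 m/s

Horizontal component vₓ = 21.80 cos 59.1° = 11.20 m/s; vertical v_y0 = 21.80 sin 59.1° = 18.71 m/s.
The projectile lands when y = 46.8 + (18.71) t − ½·14.6·t² = 0. Positive root: t = (18.71 + √(18.71² + 2·14.6·46.8)) / 14.6 = (18.71 + 41.43) / 14.6 = 4.119 s.
Vertical velocity at impact: v_y = v_y0 − g t = 18.71 − 14.6 × 4.119 = −41.43 m/s.
Speed: |v| = √(vₓ² + v_y²) = √(11.20² + 41.43²) = 42.92 m/s.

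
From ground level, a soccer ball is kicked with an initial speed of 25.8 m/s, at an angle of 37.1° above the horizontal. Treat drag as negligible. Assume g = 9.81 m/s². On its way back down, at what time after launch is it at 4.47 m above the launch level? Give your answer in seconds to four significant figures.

vₓ = 25.80 cos 37.1° = 20.58 m/s; v_y0 = 25.80 sin 37.1° = 15.56 m/s.
Require v_y0 t − ½ g t² = 4.47, i.e. 4.905 t² − 15.56 t + 4.47 = 0.
Quadratic formula: t = (15.56 ± √154.50) / 9.81 = (15.56 ± 12.43) / 9.81 → t = 0.3194 s or 2.853 s.
The descending-branch root is 2.853 s.

2.853 s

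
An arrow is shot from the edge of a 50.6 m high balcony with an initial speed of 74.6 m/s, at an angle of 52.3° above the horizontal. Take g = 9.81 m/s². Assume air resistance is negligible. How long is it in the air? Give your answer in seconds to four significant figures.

12.84 s

Horizontal component vₓ = 74.60 cos 52.3° = 45.62 m/s; vertical v_y0 = 74.60 sin 52.3° = 59.03 m/s.
Vertical motion (up positive, ground at y = 0): 4.905 t² − (59.03) t − 50.6 = 0, so t = (59.03 + √(59.03² + 2·9.81·50.6)) / 9.81 = (59.03 + 66.91) / 9.81 = 12.84 s.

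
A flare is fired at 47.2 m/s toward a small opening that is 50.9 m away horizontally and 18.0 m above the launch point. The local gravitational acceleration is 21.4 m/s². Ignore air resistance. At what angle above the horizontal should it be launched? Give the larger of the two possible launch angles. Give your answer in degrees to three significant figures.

Trajectory: y = x tanθ − g x² (1 + tan²θ)/(2v₀²). With x = 50.9, y = 18.0, v₀ = 47.2, g = 21.4:
12.44 tan²θ − 50.9 tanθ + (30.44) = 0.
tanθ = [50.9 ± √(50.9² − 4 × 12.44 × (30.44))] / (2 × 12.44) = (50.9 ± 32.80) / 24.89, giving tanθ = 0.7275 or 3.363.
θ = 36.04° or 73.44°; the larger is 73.44°.

73.4°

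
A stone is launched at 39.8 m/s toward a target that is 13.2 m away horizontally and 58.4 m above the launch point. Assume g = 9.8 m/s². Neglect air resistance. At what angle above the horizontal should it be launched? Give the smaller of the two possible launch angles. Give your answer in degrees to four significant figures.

80.34°

Trajectory: y = x tanθ − g x² (1 + tan²θ)/(2v₀²). With x = 13.2, y = 58.4, v₀ = 39.8, g = 9.80:
0.5390 tan²θ − 13.2 tanθ + (58.94) = 0.
tanθ = [13.2 ± √(13.2² − 4 × 0.5390 × (58.94))] / (2 × 0.5390) = (13.2 ± 6.868) / 1.078, giving tanθ = 5.874 or 18.62.
θ = 80.34° or 86.93°; the smaller is 80.34°.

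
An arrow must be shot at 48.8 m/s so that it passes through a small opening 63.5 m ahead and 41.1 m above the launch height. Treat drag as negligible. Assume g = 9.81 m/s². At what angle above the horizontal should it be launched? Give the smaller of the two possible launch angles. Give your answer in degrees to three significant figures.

Trajectory: y = x tanθ − g x² (1 + tan²θ)/(2v₀²). With x = 63.5, y = 41.1, v₀ = 48.8, g = 9.81:
8.305 tan²θ − 63.5 tanθ + (49.41) = 0.
tanθ = [63.5 ± √(63.5² − 4 × 8.305 × (49.41))] / (2 × 8.305) = (63.5 ± 48.90) / 16.61, giving tanθ = 0.8791 or 6.767.
θ = 41.32° or 81.59°; the smaller is 41.32°.

41.3°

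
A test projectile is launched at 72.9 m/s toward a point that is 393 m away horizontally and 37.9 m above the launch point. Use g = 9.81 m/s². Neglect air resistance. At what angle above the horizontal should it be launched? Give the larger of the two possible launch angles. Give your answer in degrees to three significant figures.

Trajectory: y = x tanθ − g x² (1 + tan²θ)/(2v₀²). With x = 393, y = 37.9, v₀ = 72.9, g = 9.81:
142.6 tan²θ − 393 tanθ + (180.5) = 0.
tanθ = [393 ± √(393² − 4 × 142.6 × (180.5))] / (2 × 142.6) = (393 ± 227.1) / 285.1, giving tanθ = 0.5820 or 2.175.
θ = 30.20° or 65.31°; the larger is 65.31°.

65.3°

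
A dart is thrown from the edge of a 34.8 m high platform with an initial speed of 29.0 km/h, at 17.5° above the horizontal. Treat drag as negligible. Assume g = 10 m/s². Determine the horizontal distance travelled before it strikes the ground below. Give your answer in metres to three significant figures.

22.2 m

Convert: 29.0 km/h = 29.0/3.6 = 8.056 m/s.
vₓ = 8.056 cos 17.5° = 7.683 m/s; v_y0 = 8.056 sin 17.5° = 2.422 m/s.
The projectile lands when y = 34.8 + (2.422) t − ½·10.0·t² = 0. Positive root: t = (2.422 + √(2.422² + 2·10.0·34.8)) / 10.0 = (2.422 + 26.49) / 10.0 = 2.892 s.
Horizontal distance: R = vₓ t = 7.683 × 2.892 = 22.21 m.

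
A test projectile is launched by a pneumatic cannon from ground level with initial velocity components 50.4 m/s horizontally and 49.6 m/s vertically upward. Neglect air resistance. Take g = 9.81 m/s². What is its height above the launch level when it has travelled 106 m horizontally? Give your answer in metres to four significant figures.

82.62 m

Time to reach x = 106 m: t = x/vₓ = 106/50.40 = 2.103 s.
Height: y = v_y0 t − ½ g t² = 49.60 × 2.103 − 4.905 × 2.103² = 104.3 − 21.70 = 82.62 m.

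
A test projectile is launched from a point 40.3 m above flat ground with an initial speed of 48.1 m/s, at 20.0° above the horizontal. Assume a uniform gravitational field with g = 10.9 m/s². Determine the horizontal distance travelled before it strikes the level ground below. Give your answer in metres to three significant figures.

vₓ = 48.10 cos 20.0° = 45.20 m/s; v_y0 = 48.10 sin 20.0° = 16.45 m/s.
With up positive and y = 0 at the ground: y(t) = 40.3 + (16.45) t − 5.450 t². Setting y = 0 and taking the positive root: t = [16.45 + √(16.45² + 2·10.9·40.3)] / 10.9 = (16.45 + 33.90) / 10.9 = 4.619 s.
Horizontal distance: R = vₓ t = 45.20 × 4.619 = 208.8 m.

209 m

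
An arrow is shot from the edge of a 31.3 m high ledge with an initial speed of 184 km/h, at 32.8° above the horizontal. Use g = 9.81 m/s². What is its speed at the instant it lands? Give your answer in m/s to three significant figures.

Convert: 184 km/h = 184/3.6 = 51.11 m/s.
Components: vₓ = 51.11 cos 32.8° = 42.96 m/s, v_y0 = 51.11 sin 32.8° = 27.69 m/s.
With up positive and y = 0 at the ground: y(t) = 31.3 + (27.69) t − 4.905 t². Setting y = 0 and taking the positive root: t = [27.69 + √(27.69² + 2·9.81·31.3)] / 9.81 = (27.69 + 37.16) / 9.81 = 6.610 s.
Vertical velocity at impact: v_y = v_y0 − g t = 27.69 − 9.81 × 6.610 = −37.16 m/s.
Speed: |v| = √(vₓ² + v_y²) = √(42.96² + 37.16²) = 56.80 m/s.

56.8 m/s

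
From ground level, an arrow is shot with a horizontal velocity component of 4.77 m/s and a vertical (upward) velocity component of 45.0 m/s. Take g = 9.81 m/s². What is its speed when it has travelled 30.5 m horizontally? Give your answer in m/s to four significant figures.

x = vₓ t ⇒ t = 30.5/4.770 = 6.394 s.
Vertical velocity there: v_y = v_y0 − g t = 45.00 − 9.81 × 6.394 = −17.73 m/s.
Speed: √(vₓ² + v_y²) = √(4.770² + 17.73²) = 18.36 m/s.

18.36 m/s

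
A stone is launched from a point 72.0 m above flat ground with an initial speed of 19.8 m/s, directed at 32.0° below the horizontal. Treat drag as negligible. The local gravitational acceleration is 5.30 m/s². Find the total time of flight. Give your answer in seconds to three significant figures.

3.60 s

vₓ = 19.80 cos 32.0° = 16.79 m/s; v_y0 = −10.49 m/s (downward).
The projectile lands when y = 72.0 + (−10.49) t − ½·5.30·t² = 0. Positive root: t = (−10.49 + √(10.49² + 2·5.30·72.0)) / 5.30 = (−10.49 + 29.55) / 5.30 = 3.596 s.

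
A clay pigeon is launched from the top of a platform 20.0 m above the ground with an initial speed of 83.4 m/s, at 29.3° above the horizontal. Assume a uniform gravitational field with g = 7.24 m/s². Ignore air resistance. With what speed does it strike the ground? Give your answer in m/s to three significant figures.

Horizontal component vₓ = 83.40 cos 29.3° = 72.73 m/s; vertical v_y0 = 83.40 sin 29.3° = 40.81 m/s.
With up positive and y = 0 at the ground: y(t) = 20.0 + (40.81) t − 3.620 t². Setting y = 0 and taking the positive root: t = [40.81 + √(40.81² + 2·7.24·20.0)] / 7.24 = (40.81 + 44.22) / 7.24 = 11.75 s.
Vertical velocity at impact: v_y = v_y0 − g t = 40.81 − 7.24 × 11.75 = −44.22 m/s.
Speed: |v| = √(vₓ² + v_y²) = √(72.73² + 44.22²) = 85.12 m/s.

85.1 m/s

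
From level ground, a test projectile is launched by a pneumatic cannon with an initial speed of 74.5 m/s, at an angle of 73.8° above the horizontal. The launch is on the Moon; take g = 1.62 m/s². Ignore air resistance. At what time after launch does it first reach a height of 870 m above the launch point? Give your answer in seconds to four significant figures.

14.56 s

vₓ = 74.50 cos 73.8° = 20.78 m/s; v_y0 = 74.50 sin 73.8° = 71.54 m/s.
Height y(t) = 71.54 t − 0.8100 t² = 870 gives 0.8100 t² − 71.54 t + 870 = 0.
Quadratic formula: t = (71.54 ± √2299.4) / 1.62 = (71.54 ± 47.95) / 1.62 → t = 14.56 s or 73.76 s.
The first (ascending) time is 14.56 s.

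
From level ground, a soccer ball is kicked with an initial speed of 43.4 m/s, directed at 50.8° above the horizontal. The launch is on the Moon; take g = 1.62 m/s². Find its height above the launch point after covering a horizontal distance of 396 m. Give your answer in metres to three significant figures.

317 m

vₓ = 43.40 cos 50.8° = 27.43 m/s; v_y0 = 43.40 sin 50.8° = 33.63 m/s.
x = vₓ t ⇒ t = 396/27.43 = 14.44 s.
Height: y = v_y0 t − ½ g t² = 33.63 × 14.44 − 0.8100 × 14.44² = 485.5 − 168.8 = 316.7 m.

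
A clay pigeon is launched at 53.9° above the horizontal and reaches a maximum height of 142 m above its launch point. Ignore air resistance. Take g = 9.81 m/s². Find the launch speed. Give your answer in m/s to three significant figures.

At the peak v_y = 0, so v_y0 = √(2gH) = √(2 × 9.81 × 142) = 52.78 m/s.
v_y0 = v₀ sin θ ⇒ v₀ = 52.78 / sin 53.9° = 65.33 m/s.

65.3 m/s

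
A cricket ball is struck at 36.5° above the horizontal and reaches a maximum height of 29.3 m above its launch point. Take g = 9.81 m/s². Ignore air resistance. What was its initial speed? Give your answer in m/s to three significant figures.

At the peak v_y = 0, so v_y0 = √(2gH) = √(2 × 9.81 × 29.3) = 23.98 m/s.
v_y0 = v₀ sin θ ⇒ v₀ = 23.98 / sin 36.5° = 40.31 m/s.

40.3 m/s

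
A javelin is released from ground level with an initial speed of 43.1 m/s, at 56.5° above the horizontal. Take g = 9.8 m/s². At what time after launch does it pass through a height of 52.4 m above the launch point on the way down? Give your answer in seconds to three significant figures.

5.33 s

Components: vₓ = 43.10 cos 56.5° = 23.79 m/s, v_y0 = 43.10 sin 56.5° = 35.94 m/s.
Set y = v_y0 t − ½ g t² = 52.4: 4.900 t² − 35.94 t + 52.4 = 0.
t = [35.94 ± √(35.94² − 2·9.80·52.4)] / 9.80 = (35.94 ± 16.27) / 9.80, so t = 2.007 s or t = 5.327 s.
The descending-branch root is 5.327 s.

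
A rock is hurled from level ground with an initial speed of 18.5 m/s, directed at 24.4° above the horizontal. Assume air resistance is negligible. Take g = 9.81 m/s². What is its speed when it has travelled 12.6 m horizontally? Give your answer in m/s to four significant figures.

16.85 m/s

Horizontal component vₓ = 18.50 cos 24.4° = 16.85 m/s; vertical v_y0 = 18.50 sin 24.4° = 7.642 m/s.
At x = 12.6 m, t = x/vₓ = 12.6/16.85 = 0.7479 s.
Vertical velocity there: v_y = v_y0 − g t = 7.642 − 9.81 × 0.7479 = 0.3057 m/s.
Speed: √(vₓ² + v_y²) = √(16.85² + 0.3057²) = 16.85 m/s.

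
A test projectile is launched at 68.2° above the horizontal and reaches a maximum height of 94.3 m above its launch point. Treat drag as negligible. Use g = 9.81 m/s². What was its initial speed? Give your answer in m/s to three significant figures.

At the peak v_y = 0, so v_y0 = √(2gH) = √(2 × 9.81 × 94.3) = 43.01 m/s.
v_y0 = v₀ sin θ ⇒ v₀ = 43.01 / sin 68.2° = 46.33 m/s.

46.3 m/s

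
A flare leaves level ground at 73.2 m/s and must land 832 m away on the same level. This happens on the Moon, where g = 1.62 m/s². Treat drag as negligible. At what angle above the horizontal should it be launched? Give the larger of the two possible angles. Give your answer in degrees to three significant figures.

R = v₀² sin 2θ / g gives sin 2θ = gR/v₀² = 1.62·832/73.2² = 0.2515.
2θ = 14.57° or 180° − 14.57° = 165.4°, so θ = 7.284° or 82.72°.
The larger angle is 82.72°.

82.7°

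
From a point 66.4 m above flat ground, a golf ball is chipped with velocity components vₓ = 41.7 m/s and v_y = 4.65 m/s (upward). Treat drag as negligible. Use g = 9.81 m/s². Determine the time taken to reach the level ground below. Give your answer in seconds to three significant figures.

Vertical motion (up positive, ground at y = 0): 4.905 t² − (4.650) t − 66.4 = 0, so t = (4.650 + √(4.650² + 2·9.81·66.4)) / 9.81 = (4.650 + 36.39) / 9.81 = 4.184 s.

4.18 s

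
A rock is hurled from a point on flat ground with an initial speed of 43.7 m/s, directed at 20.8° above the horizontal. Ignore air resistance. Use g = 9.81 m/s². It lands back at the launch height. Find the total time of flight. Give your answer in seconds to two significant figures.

vₓ = 43.70 cos 20.8° = 40.85 m/s; v_y0 = 43.70 sin 20.8° = 15.52 m/s.
Time of flight on level ground: T = 2 v_y0 / g = 2 × 15.52 / 9.81 = 3.164 s.

3.2 s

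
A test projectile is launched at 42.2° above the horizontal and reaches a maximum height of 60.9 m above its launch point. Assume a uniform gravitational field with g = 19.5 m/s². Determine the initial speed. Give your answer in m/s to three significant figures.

72.6 m/s

At the peak v_y = 0, so v_y0 = √(2gH) = √(2 × 19.5 × 60.9) = 48.73 m/s.
v_y0 = v₀ sin θ ⇒ v₀ = 48.73 / sin 42.2° = 72.55 m/s.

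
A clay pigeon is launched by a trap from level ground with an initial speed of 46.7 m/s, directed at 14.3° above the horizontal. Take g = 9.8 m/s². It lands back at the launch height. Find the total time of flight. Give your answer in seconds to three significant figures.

Components: vₓ = 46.70 cos 14.3° = 45.25 m/s, v_y0 = 46.70 sin 14.3° = 11.53 m/s.
Time of flight on level ground: T = 2 v_y0 / g = 2 × 11.53 / 9.80 = 2.354 s.

2.35 s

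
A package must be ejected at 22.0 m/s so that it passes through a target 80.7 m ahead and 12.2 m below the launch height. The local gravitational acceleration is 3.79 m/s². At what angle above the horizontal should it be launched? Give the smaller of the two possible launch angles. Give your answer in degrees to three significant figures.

Trajectory: y = x tanθ − g x² (1 + tan²θ)/(2v₀²). With x = 80.7, y = −12.2, v₀ = 22.0, g = 3.79:
25.50 tan²θ − 80.7 tanθ + (13.30) = 0.
tanθ = [80.7 ± √(80.7² − 4 × 25.50 × (13.30))] / (2 × 25.50) = (80.7 ± 71.81) / 51.00, giving tanθ = 0.1744 or 2.991.
θ = 9.893° or 71.51°; the smaller is 9.893°.

9.89°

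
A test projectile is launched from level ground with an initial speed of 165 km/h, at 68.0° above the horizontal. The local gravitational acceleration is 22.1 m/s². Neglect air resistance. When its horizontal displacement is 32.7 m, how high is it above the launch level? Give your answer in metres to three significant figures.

40.9 m

Convert: 165 km/h = 165/3.6 = 45.83 m/s.
Horizontal component vₓ = 45.83 cos 68.0° = 17.17 m/s; vertical v_y0 = 45.83 sin 68.0° = 42.50 m/s.
x = vₓ t ⇒ t = 32.7/17.17 = 1.905 s.
Height: y = v_y0 t − ½ g t² = 42.50 × 1.905 − 11.05 × 1.905² = 80.94 − 40.08 = 40.85 m.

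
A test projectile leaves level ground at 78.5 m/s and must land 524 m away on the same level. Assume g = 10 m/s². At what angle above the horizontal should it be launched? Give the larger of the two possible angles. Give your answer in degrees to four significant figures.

From R = (v₀²/g) sin 2θ: sin 2θ = 10.0 × 524 / 6162.2 = 0.8503.
2θ = 58.25° or 180° − 58.25° = 121.8°, so θ = 29.12° or 60.88°.
The larger angle is 60.88°.

60.88°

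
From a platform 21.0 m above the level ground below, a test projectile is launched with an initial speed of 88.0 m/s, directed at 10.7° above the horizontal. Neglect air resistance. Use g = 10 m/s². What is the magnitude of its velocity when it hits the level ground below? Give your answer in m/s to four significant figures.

Components: vₓ = 88.00 cos 10.7° = 86.47 m/s, v_y0 = 88.00 sin 10.7° = 16.34 m/s.
The projectile lands when y = 21.0 + (16.34) t − ½·10.0·t² = 0. Positive root: t = (16.34 + √(16.34² + 2·10.0·21.0)) / 10.0 = (16.34 + 26.21) / 10.0 = 4.255 s.
Vertical velocity at impact: v_y = v_y0 − g t = 16.34 − 10.0 × 4.255 = −26.21 m/s.
Speed: |v| = √(vₓ² + v_y²) = √(86.47² + 26.21²) = 90.35 m/s.

90.35 m/s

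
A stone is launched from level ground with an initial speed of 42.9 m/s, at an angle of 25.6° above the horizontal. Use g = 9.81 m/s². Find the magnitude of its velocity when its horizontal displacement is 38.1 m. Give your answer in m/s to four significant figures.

39.69 m/s

Horizontal component vₓ = 42.90 cos 25.6° = 38.69 m/s; vertical v_y0 = 42.90 sin 25.6° = 18.54 m/s.
At x = 38.1 m, t = x/vₓ = 38.1/38.69 = 0.9848 s.
Vertical velocity there: v_y = v_y0 − g t = 18.54 − 9.81 × 0.9848 = 8.876 m/s.
Speed: √(vₓ² + v_y²) = √(38.69² + 8.876²) = 39.69 m/s.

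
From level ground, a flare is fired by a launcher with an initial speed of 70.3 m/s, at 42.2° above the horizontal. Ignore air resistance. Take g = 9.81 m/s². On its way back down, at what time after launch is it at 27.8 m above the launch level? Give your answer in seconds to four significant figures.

8.997 s

Components: vₓ = 70.30 cos 42.2° = 52.08 m/s, v_y0 = 70.30 sin 42.2° = 47.22 m/s.
Set y = v_y0 t − ½ g t² = 27.8: 4.905 t² − 47.22 t + 27.8 = 0.
Quadratic formula: t = (47.22 ± √1684.5) / 9.81 = (47.22 ± 41.04) / 9.81 → t = 0.6299 s or 8.997 s.
The descending-branch root is 8.997 s.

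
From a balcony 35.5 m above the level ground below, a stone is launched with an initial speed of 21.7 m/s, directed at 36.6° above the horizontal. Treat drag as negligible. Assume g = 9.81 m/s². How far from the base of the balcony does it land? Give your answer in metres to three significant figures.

Horizontal component vₓ = 21.70 cos 36.6° = 17.42 m/s; vertical v_y0 = 21.70 sin 36.6° = 12.94 m/s.
Vertical motion (up positive, ground at y = 0): 4.905 t² − (12.94) t − 35.5 = 0, so t = (12.94 + √(12.94² + 2·9.81·35.5)) / 9.81 = (12.94 + 29.39) / 9.81 = 4.315 s.
Horizontal distance: R = vₓ t = 17.42 × 4.315 = 75.17 m.

75.2 m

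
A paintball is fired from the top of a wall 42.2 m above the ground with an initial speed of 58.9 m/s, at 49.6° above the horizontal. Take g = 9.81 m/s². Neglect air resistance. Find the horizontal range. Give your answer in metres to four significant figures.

Horizontal component vₓ = 58.90 cos 49.6° = 38.17 m/s; vertical v_y0 = 58.90 sin 49.6° = 44.85 m/s.
Vertical motion (up positive, ground at y = 0): 4.905 t² − (44.85) t − 42.2 = 0, so t = (44.85 + √(44.85² + 2·9.81·42.2)) / 9.81 = (44.85 + 53.29) / 9.81 = 10.00 s.
Horizontal distance: R = vₓ t = 38.17 × 10.00 = 381.9 m.

381.9 m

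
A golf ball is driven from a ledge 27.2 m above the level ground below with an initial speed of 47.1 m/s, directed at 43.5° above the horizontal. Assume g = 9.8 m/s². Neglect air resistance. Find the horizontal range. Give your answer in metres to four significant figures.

vₓ = 47.10 cos 43.5° = 34.17 m/s; v_y0 = 47.10 sin 43.5° = 32.42 m/s.
Vertical motion (up positive, ground at y = 0): 4.900 t² − (32.42) t − 27.2 = 0, so t = (32.42 + √(32.42² + 2·9.80·27.2)) / 9.80 = (32.42 + 39.80) / 9.80 = 7.370 s.
Horizontal distance: R = vₓ t = 34.17 × 7.370 = 251.8 m.

251.8 m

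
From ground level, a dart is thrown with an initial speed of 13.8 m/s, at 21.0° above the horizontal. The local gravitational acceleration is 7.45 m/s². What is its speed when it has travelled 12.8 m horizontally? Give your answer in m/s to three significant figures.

Horizontal component vₓ = 13.80 cos 21.0° = 12.88 m/s; vertical v_y0 = 13.80 sin 21.0° = 4.945 m/s.
At x = 12.8 m, t = x/vₓ = 12.8/12.88 = 0.9935 s.
Vertical velocity there: v_y = v_y0 − g t = 4.945 − 7.45 × 0.9935 = −2.456 m/s.
Speed: √(vₓ² + v_y²) = √(12.88² + 2.456²) = 13.12 m/s.

13.1 m/s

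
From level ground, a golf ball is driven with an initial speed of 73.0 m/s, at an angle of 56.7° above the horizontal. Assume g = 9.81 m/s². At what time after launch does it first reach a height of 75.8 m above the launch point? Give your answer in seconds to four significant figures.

1.400 s

Horizontal component vₓ = 73.00 cos 56.7° = 40.08 m/s; vertical v_y0 = 73.00 sin 56.7° = 61.01 m/s.
Height y(t) = 61.01 t − 4.905 t² = 75.8 gives 4.905 t² − 61.01 t + 75.8 = 0.
t = [61.01 ± √(61.01² − 2·9.81·75.8)] / 9.81 = (61.01 ± 47.28) / 9.81, so t = 1.400 s or t = 11.04 s.
The first (ascending) time is 1.400 s.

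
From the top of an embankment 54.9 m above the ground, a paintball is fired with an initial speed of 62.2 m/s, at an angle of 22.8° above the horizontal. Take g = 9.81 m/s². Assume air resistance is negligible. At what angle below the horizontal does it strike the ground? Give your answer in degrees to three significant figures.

Components: vₓ = 62.20 cos 22.8° = 57.34 m/s, v_y0 = 62.20 sin 22.8° = 24.10 m/s.
Vertical motion (up positive, ground at y = 0): 4.905 t² − (24.10) t − 54.9 = 0, so t = (24.10 + √(24.10² + 2·9.81·54.9)) / 9.81 = (24.10 + 40.72) / 9.81 = 6.608 s.
At impact: v_y = v_y0 − g t = −40.72 m/s; vₓ = 57.34 m/s.
Angle below horizontal: arctan(|v_y|/vₓ) = arctan(40.72/57.34) = 35.38°.

35.4°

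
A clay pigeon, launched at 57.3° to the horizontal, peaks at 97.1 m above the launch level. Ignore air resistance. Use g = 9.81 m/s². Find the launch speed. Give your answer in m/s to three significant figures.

51.9 m/s

At the peak v_y = 0, so v_y0 = √(2gH) = √(2 × 9.81 × 97.1) = 43.65 m/s.
v_y0 = v₀ sin θ ⇒ v₀ = 43.65 / sin 57.3° = 51.87 m/s.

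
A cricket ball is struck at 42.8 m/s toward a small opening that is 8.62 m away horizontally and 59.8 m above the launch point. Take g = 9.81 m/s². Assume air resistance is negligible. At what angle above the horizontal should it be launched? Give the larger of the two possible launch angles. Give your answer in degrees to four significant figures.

Trajectory: y = x tanθ − g x² (1 + tan²θ)/(2v₀²). With x = 8.62, y = 59.8, v₀ = 42.8, g = 9.81:
0.1990 tan²θ − 8.62 tanθ + (60.00) = 0.
tanθ = [8.62 ± √(8.62² − 4 × 0.1990 × (60.00))] / (2 × 0.1990) = (8.62 ± 5.153) / 0.3979, giving tanθ = 8.712 or 34.61.
θ = 83.45° or 88.35°; the larger is 88.35°.

88.35°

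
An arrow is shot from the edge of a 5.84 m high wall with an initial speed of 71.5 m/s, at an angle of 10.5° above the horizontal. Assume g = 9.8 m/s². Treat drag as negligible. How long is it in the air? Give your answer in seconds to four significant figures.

3.050 s

Horizontal component vₓ = 71.50 cos 10.5° = 70.30 m/s; vertical v_y0 = 71.50 sin 10.5° = 13.03 m/s.
With up positive and y = 0 at the ground: y(t) = 5.84 + (13.03) t − 4.900 t². Setting y = 0 and taking the positive root: t = [13.03 + √(13.03² + 2·9.80·5.84)] / 9.80 = (13.03 + 16.86) / 9.80 = 3.050 s.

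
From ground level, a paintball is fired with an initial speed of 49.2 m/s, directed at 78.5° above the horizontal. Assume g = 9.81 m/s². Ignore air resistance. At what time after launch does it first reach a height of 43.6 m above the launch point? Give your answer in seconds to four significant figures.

Horizontal component vₓ = 49.20 cos 78.5° = 9.809 m/s; vertical v_y0 = 49.20 sin 78.5° = 48.21 m/s.
Height y(t) = 48.21 t − 4.905 t² = 43.6 gives 4.905 t² − 48.21 t + 43.6 = 0.
t = [48.21 ± √(48.21² − 2·9.81·43.6)] / 9.81 = (48.21 ± 38.33) / 9.81, so t = 1.008 s or t = 8.822 s.
The first (ascending) time is 1.008 s.

1.008 s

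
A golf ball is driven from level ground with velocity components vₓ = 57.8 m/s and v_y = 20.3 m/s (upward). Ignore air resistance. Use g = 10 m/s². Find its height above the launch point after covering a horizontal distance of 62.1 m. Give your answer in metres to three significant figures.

16.0 m

Time to reach x = 62.1 m: t = x/vₓ = 62.1/57.80 = 1.074 s.
Height: y = v_y0 t − ½ g t² = 20.30 × 1.074 − 5.000 × 1.074² = 21.81 − 5.772 = 16.04 m.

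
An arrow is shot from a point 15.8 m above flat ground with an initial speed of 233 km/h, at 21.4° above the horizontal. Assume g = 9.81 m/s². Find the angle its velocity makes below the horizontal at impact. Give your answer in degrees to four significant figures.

26.05°

Convert: 233 km/h = 233/3.6 = 64.72 m/s.
Resolve: vₓ = 64.72 cos 21.4° = 60.26 m/s and v_y0 = 64.72 sin 21.4° = 23.62 m/s.
With up positive and y = 0 at the ground: y(t) = 15.8 + (23.62) t − 4.905 t². Setting y = 0 and taking the positive root: t = [23.62 + √(23.62² + 2·9.81·15.8)] / 9.81 = (23.62 + 29.46) / 9.81 = 5.410 s.
At impact: v_y = v_y0 − g t = −29.46 m/s; vₓ = 60.26 m/s.
Angle below horizontal: arctan(|v_y|/vₓ) = arctan(29.46/60.26) = 26.05°.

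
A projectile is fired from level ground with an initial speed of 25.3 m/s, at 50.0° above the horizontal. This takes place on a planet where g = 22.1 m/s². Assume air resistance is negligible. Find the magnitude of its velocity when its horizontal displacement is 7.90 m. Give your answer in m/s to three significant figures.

18.4 m/s

vₓ = 25.30 cos 50.0° = 16.26 m/s; v_y0 = 25.30 sin 50.0° = 19.38 m/s.
Time to reach x = 7.90 m: t = x/vₓ = 7.90/16.26 = 0.4858 s.
Vertical velocity there: v_y = v_y0 − g t = 19.38 − 22.1 × 0.4858 = 8.645 m/s.
Speed: √(vₓ² + v_y²) = √(16.26² + 8.645²) = 18.42 m/s.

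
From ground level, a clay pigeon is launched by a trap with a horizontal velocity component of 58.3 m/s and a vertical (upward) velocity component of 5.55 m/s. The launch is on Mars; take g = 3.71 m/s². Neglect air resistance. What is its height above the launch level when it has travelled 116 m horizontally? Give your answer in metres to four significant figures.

3.699 m

Time to reach x = 116 m: t = x/vₓ = 116/58.30 = 1.990 s.
Height: y = v_y0 t − ½ g t² = 5.550 × 1.990 − 1.855 × 1.990² = 11.04 − 7.344 = 3.699 m.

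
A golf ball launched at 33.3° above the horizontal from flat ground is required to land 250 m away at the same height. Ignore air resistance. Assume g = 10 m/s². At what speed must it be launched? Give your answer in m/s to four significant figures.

Level-ground range: R = v₀² sin(2θ)/g, so v₀ = √(gR / sin 2θ).
v₀ = √(10.0 × 250 / sin 66.60°) = √(2500 / 0.9178) = √2724.0 = 52.19 m/s.

52.19 m/s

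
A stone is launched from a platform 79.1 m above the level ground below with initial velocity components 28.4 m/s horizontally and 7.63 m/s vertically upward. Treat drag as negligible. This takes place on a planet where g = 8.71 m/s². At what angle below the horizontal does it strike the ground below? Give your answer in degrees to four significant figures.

53.15°

The projectile lands when y = 79.1 + (7.630) t − ½·8.71·t² = 0. Positive root: t = (7.630 + √(7.630² + 2·8.71·79.1)) / 8.71 = (7.630 + 37.90) / 8.71 = 5.227 s.
At impact: v_y = v_y0 − g t = −37.90 m/s; vₓ = 28.40 m/s.
Angle below horizontal: arctan(|v_y|/vₓ) = arctan(37.90/28.40) = 53.15°.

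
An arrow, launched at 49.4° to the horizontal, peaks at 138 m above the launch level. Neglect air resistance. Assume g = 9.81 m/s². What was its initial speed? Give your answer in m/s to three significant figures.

At the peak v_y = 0, so v_y0 = √(2gH) = √(2 × 9.81 × 138) = 52.03 m/s.
v_y0 = v₀ sin θ ⇒ v₀ = 52.03 / sin 49.4° = 68.53 m/s.

68.5 m/s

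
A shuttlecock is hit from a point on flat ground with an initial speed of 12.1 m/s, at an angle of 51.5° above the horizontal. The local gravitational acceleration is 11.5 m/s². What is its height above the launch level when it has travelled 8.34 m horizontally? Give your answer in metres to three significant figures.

3.44 m

vₓ = 12.10 cos 51.5° = 7.532 m/s; v_y0 = 12.10 sin 51.5° = 9.470 m/s.
x = vₓ t ⇒ t = 8.34/7.532 = 1.107 s.
Height: y = v_y0 t − ½ g t² = 9.470 × 1.107 − 5.750 × 1.107² = 10.48 − 7.049 = 3.436 m.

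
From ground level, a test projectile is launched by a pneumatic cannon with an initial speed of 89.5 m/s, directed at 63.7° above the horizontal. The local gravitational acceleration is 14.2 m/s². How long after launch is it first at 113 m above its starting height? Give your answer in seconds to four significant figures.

Resolve: vₓ = 89.50 cos 63.7° = 39.65 m/s and v_y0 = 89.50 sin 63.7° = 80.24 m/s.
Require v_y0 t − ½ g t² = 113, i.e. 7.100 t² − 80.24 t + 113 = 0.
t = [80.24 ± √(80.24² − 2·14.2·113)] / 14.2 = (80.24 ± 56.82) / 14.2, so t = 1.649 s or t = 9.652 s.
The first (ascending) time is 1.649 s.

1.649 s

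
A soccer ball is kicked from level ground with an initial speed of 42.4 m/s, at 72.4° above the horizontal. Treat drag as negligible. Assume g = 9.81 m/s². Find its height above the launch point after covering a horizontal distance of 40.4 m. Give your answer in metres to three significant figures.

78.6 m

Resolve: vₓ = 42.40 cos 72.4° = 12.82 m/s and v_y0 = 42.40 sin 72.4° = 40.42 m/s.
x = vₓ t ⇒ t = 40.4/12.82 = 3.151 s.
Height: y = v_y0 t − ½ g t² = 40.42 × 3.151 − 4.905 × 3.151² = 127.4 − 48.71 = 78.65 m.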